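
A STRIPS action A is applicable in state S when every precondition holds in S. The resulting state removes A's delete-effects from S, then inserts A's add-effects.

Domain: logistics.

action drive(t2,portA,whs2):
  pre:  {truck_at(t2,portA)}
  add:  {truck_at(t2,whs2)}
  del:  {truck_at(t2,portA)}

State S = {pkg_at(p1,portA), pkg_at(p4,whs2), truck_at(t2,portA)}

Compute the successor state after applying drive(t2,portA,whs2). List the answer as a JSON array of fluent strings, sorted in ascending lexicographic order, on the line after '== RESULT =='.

Progress:
  pre ⊆ S: {truck_at(t2,portA)} ⊆ S  — applicable
  S \ del = {pkg_at(p1,portA), pkg_at(p4,whs2)}
  ∪ add   = {pkg_at(p1,portA), pkg_at(p4,whs2), truck_at(t2,whs2)}

== RESULT ==
["pkg_at(p1,portA)", "pkg_at(p4,whs2)", "truck_at(t2,whs2)"]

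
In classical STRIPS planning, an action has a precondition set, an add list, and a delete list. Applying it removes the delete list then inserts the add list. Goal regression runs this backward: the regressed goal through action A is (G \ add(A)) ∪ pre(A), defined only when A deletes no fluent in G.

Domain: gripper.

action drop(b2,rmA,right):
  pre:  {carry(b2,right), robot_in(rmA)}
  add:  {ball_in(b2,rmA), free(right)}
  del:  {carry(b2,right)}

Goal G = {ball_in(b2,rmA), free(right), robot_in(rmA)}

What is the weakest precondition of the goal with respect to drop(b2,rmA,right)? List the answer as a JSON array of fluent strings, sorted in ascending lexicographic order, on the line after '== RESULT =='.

Regress:
  G ∩ del = {}  (empty — regression defined)
  G \ add = {ball_in(b2,rmA), free(right), robot_in(rmA)} \ {ball_in(b2,rmA), free(right)} = {robot_in(rmA)}
  ∪ pre   = {robot_in(rmA)} ∪ {carry(b2,right), robot_in(rmA)}
          = {carry(b2,right), robot_in(rmA)}

== RESULT ==
["carry(b2,right)", "robot_in(rmA)"]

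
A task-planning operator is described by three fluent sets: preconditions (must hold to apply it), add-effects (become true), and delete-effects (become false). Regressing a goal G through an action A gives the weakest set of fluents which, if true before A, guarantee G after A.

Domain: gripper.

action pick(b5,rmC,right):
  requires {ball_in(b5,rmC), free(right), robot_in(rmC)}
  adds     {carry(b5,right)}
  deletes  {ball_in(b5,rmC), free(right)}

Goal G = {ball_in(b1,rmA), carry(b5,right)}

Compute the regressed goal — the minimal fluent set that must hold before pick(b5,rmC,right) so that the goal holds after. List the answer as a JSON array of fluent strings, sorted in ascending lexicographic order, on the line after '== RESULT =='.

Compute (G \ add) ∪ pre:
  G ∩ del = {}  (empty — regression defined)
  G \ add = {ball_in(b1,rmA), carry(b5,right)} \ {carry(b5,right)} = {ball_in(b1,rmA)}
  ∪ pre   = {ball_in(b1,rmA)} ∪ {ball_in(b5,rmC), free(right), robot_in(rmC)}
          = {ball_in(b1,rmA), ball_in(b5,rmC), free(right), robot_in(rmC)}

== RESULT ==
["ball_in(b1,rmA)", "ball_in(b5,rmC)", "free(right)", "robot_in(rmC)"]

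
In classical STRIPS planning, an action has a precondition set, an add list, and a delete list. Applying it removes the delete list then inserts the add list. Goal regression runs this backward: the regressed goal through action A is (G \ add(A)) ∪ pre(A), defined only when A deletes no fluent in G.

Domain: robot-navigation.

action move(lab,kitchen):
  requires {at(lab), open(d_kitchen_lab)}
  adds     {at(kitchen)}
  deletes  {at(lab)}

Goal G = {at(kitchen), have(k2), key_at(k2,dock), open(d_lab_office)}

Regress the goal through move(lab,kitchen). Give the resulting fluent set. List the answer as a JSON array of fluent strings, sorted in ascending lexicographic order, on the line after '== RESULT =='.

Regress:
  G ∩ del = {}  (empty — regression defined)
  G \ add = {at(kitchen), have(k2), key_at(k2,dock), open(d_lab_office)} \ {at(kitchen)} = {have(k2), key_at(k2,dock), open(d_lab_office)}
  ∪ pre   = {have(k2), key_at(k2,dock), open(d_lab_office)} ∪ {at(lab), open(d_kitchen_lab)}
          = {at(lab), have(k2), key_at(k2,dock), open(d_kitchen_lab), open(d_lab_office)}

== RESULT ==
["at(lab)", "have(k2)", "key_at(k2,dock)", "open(d_kitchen_lab)", "open(d_lab_office)"]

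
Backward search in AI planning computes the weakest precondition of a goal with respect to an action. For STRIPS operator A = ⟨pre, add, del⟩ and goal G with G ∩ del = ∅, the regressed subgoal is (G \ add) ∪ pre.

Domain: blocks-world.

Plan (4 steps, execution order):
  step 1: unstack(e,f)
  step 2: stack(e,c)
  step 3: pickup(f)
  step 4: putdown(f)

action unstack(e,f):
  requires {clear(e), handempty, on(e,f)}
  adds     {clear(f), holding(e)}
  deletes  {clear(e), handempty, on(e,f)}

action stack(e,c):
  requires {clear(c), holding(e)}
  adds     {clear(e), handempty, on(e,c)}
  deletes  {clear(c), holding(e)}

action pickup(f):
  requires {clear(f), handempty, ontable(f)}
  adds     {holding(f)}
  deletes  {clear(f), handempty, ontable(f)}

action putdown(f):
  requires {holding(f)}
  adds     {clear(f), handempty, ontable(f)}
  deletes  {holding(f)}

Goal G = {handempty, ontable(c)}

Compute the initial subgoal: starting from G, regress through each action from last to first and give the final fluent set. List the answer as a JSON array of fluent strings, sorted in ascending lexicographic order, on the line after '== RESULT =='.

Work backward from the goal:
  through step 4 (putdown(f)): drop {handempty}, keep {ontable(c)}, require {holding(f)}
    → {holding(f), ontable(c)}
  through step 3 (pickup(f)): drop {holding(f)}, keep {ontable(c)}, require {clear(f), handempty, ontable(f)}
    → {clear(f), handempty, ontable(c), ontable(f)}
  through step 2 (stack(e,c)): drop {handempty}, keep {clear(f), ontable(c), ontable(f)}, require {clear(c), holding(e)}
    → {clear(c), clear(f), holding(e), ontable(c), ontable(f)}
  through step 1 (unstack(e,f)): drop {clear(f), holding(e)}, keep {clear(c), ontable(c), ontable(f)}, require {clear(e), handempty, on(e,f)}
    → {clear(c), clear(e), handempty, on(e,f), ontable(c), ontable(f)}

== RESULT ==
["clear(c)", "clear(e)", "handempty", "on(e,f)", "ontable(c)", "ontable(f)"]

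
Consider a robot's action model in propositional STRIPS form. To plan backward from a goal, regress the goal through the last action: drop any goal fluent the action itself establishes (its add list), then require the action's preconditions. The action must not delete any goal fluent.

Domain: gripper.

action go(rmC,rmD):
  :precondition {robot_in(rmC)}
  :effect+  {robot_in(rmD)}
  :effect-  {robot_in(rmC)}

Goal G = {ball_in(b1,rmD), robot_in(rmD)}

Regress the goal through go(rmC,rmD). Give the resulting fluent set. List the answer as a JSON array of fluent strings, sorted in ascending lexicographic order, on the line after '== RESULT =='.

Compute (G \ add) ∪ pre:
  G ∩ del = {}  (empty — regression defined)
  G \ add = {ball_in(b1,rmD), robot_in(rmD)} \ {robot_in(rmD)} = {ball_in(b1,rmD)}
  ∪ pre   = {ball_in(b1,rmD)} ∪ {robot_in(rmC)}
          = {ball_in(b1,rmD), robot_in(rmC)}

== RESULT ==
["ball_in(b1,rmD)", "robot_in(rmC)"]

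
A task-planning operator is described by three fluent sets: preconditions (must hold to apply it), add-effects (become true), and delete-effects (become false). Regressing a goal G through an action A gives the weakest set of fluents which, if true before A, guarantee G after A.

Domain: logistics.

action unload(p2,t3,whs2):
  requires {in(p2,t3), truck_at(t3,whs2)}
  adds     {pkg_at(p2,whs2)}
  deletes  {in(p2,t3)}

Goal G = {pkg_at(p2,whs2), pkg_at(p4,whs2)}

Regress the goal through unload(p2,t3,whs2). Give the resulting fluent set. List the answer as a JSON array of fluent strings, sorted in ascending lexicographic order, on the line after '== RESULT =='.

Compute (G \ add) ∪ pre:
  G ∩ del = {}  (empty — regression defined)
  G \ add = {pkg_at(p2,whs2), pkg_at(p4,whs2)} \ {pkg_at(p2,whs2)} = {pkg_at(p4,whs2)}
  ∪ pre   = {pkg_at(p4,whs2)} ∪ {in(p2,t3), truck_at(t3,whs2)}
          = {in(p2,t3), pkg_at(p4,whs2), truck_at(t3,whs2)}

== RESULT ==
["in(p2,t3)", "pkg_at(p4,whs2)", "truck_at(t3,whs2)"]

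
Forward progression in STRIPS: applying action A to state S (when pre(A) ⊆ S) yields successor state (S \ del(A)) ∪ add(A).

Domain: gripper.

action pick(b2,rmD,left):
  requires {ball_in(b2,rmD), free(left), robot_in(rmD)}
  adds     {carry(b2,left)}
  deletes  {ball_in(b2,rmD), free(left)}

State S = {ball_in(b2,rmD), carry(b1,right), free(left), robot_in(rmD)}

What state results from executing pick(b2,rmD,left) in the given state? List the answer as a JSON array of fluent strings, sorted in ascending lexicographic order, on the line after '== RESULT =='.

Progress:
  pre ⊆ S: {ball_in(b2,rmD), free(left), robot_in(rmD)} ⊆ S  — applicable
  S \ del = {carry(b1,right), robot_in(rmD)}
  ∪ add   = {carry(b1,right), carry(b2,left), robot_in(rmD)}

== RESULT ==
["carry(b1,right)", "carry(b2,left)", "robot_in(rmD)"]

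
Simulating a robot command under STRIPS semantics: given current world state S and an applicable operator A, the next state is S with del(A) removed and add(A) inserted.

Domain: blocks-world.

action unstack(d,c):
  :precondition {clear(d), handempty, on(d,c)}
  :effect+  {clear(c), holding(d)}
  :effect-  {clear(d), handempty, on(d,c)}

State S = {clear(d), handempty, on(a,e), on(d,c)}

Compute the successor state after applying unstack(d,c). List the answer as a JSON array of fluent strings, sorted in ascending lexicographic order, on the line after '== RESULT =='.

Progress:
  pre ⊆ S: {clear(d), handempty, on(d,c)} ⊆ S  — applicable
  S \ del = {on(a,e)}
  ∪ add   = {clear(c), holding(d), on(a,e)}

== RESULT ==
["clear(c)", "holding(d)", "on(a,e)"]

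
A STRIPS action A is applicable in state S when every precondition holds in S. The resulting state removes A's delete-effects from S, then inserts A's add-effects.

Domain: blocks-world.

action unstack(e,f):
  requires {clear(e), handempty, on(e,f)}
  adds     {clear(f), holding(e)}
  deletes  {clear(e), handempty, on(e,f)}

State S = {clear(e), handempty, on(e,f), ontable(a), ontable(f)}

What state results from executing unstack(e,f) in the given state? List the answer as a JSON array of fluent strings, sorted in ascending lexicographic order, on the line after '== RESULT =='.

Progress:
  pre ⊆ S: {clear(e), handempty, on(e,f)} ⊆ S  — applicable
  S \ del = {ontable(a), ontable(f)}
  ∪ add   = {clear(f), holding(e), ontable(a), ontable(f)}

== RESULT ==
["clear(f)", "holding(e)", "ontable(a)", "ontable(f)"]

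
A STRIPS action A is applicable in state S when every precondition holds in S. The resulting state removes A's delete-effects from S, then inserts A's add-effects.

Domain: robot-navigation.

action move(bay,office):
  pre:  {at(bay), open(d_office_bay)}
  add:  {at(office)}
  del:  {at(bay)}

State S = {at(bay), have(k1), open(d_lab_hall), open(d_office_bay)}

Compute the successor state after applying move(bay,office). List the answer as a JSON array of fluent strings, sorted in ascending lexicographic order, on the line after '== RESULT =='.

Progress:
  pre ⊆ S: {at(bay), open(d_office_bay)} ⊆ S  — applicable
  S \ del = {have(k1), open(d_lab_hall), open(d_office_bay)}
  ∪ add   = {at(office), have(k1), open(d_lab_hall), open(d_office_bay)}

== RESULT ==
["at(office)", "have(k1)", "open(d_lab_hall)", "open(d_office_bay)"]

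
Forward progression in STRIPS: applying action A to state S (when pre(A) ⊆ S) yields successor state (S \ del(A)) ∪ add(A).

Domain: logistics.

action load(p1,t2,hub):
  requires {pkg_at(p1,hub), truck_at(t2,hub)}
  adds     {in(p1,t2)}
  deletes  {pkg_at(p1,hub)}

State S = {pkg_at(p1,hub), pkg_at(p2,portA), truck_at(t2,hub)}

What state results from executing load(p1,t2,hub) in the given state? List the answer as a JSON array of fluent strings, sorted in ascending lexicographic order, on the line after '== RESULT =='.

Progress:
  pre ⊆ S: {pkg_at(p1,hub), truck_at(t2,hub)} ⊆ S  — applicable
  S \ del = {pkg_at(p2,portA), truck_at(t2,hub)}
  ∪ add   = {in(p1,t2), pkg_at(p2,portA), truck_at(t2,hub)}

== RESULT ==
["in(p1,t2)", "pkg_at(p2,portA)", "truck_at(t2,hub)"]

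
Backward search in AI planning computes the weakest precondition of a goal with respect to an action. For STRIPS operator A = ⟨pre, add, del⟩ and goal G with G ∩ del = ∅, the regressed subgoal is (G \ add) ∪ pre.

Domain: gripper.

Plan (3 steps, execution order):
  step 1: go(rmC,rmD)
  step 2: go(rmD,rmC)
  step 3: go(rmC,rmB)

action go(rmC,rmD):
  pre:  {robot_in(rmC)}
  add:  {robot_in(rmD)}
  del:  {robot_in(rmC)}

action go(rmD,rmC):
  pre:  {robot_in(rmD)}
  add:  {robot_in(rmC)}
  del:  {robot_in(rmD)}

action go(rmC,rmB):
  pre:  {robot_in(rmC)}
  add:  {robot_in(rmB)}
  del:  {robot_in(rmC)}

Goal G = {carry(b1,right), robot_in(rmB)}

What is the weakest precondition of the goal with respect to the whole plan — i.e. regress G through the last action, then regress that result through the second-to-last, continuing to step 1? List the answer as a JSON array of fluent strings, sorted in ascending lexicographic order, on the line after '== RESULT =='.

Regress step by step:
  through step 3 (go(rmC,rmB)): drop {robot_in(rmB)}, keep {carry(b1,right)}, require {robot_in(rmC)}
    → {carry(b1,right), robot_in(rmC)}
  through step 2 (go(rmD,rmC)): drop {robot_in(rmC)}, keep {carry(b1,right)}, require {robot_in(rmD)}
    → {carry(b1,right), robot_in(rmD)}
  through step 1 (go(rmC,rmD)): drop {robot_in(rmD)}, keep {carry(b1,right)}, require {robot_in(rmC)}
    → {carry(b1,right), robot_in(rmC)}

== RESULT ==
["carry(b1,right)", "robot_in(rmC)"]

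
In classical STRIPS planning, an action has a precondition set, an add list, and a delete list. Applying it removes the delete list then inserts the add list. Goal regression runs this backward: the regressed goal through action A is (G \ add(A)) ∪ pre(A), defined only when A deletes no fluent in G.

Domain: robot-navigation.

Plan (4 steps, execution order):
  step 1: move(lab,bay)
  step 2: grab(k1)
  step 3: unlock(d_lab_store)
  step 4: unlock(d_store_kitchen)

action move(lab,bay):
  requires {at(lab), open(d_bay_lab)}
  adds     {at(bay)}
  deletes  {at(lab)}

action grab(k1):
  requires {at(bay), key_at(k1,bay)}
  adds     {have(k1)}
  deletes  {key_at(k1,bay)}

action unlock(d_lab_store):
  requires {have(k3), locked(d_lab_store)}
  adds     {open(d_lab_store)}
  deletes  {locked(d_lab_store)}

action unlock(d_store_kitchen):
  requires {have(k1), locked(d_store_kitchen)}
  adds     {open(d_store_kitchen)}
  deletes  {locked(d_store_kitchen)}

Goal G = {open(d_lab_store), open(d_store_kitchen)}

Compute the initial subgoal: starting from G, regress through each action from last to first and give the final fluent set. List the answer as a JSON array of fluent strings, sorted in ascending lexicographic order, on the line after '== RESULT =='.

Regress step by step:
  through step 4 (unlock(d_store_kitchen)): drop {open(d_store_kitchen)}, keep {open(d_lab_store)}, require {have(k1), locked(d_store_kitchen)}
    → {have(k1), locked(d_store_kitchen), open(d_lab_store)}
  through step 3 (unlock(d_lab_store)): drop {open(d_lab_store)}, keep {have(k1), locked(d_store_kitchen)}, require {have(k3), locked(d_lab_store)}
    → {have(k1), have(k3), locked(d_lab_store), locked(d_store_kitchen)}
  through step 2 (grab(k1)): drop {have(k1)}, keep {have(k3), locked(d_lab_store), locked(d_store_kitchen)}, require {at(bay), key_at(k1,bay)}
    → {at(bay), have(k3), key_at(k1,bay), locked(d_lab_store), locked(d_store_kitchen)}
  through step 1 (move(lab,bay)): drop {at(bay)}, keep {have(k3), key_at(k1,bay), locked(d_lab_store), locked(d_store_kitchen)}, require {at(lab), open(d_bay_lab)}
    → {at(lab), have(k3), key_at(k1,bay), locked(d_lab_store), locked(d_store_kitchen), open(d_bay_lab)}

== RESULT ==
["at(lab)", "have(k3)", "key_at(k1,bay)", "locked(d_lab_store)", "locked(d_store_kitchen)", "open(d_bay_lab)"]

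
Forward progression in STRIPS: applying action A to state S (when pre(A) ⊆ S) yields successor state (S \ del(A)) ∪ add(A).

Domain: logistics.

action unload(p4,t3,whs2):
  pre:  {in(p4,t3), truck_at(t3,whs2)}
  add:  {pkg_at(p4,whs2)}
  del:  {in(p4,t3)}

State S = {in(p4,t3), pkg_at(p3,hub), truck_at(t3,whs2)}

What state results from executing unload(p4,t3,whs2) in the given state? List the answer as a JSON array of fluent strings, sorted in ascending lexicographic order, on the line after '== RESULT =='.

Progress:
  pre ⊆ S: {in(p4,t3), truck_at(t3,whs2)} ⊆ S  — applicable
  S \ del = {pkg_at(p3,hub), truck_at(t3,whs2)}
  ∪ add   = {pkg_at(p3,hub), pkg_at(p4,whs2), truck_at(t3,whs2)}

== RESULT ==
["pkg_at(p3,hub)", "pkg_at(p4,whs2)", "truck_at(t3,whs2)"]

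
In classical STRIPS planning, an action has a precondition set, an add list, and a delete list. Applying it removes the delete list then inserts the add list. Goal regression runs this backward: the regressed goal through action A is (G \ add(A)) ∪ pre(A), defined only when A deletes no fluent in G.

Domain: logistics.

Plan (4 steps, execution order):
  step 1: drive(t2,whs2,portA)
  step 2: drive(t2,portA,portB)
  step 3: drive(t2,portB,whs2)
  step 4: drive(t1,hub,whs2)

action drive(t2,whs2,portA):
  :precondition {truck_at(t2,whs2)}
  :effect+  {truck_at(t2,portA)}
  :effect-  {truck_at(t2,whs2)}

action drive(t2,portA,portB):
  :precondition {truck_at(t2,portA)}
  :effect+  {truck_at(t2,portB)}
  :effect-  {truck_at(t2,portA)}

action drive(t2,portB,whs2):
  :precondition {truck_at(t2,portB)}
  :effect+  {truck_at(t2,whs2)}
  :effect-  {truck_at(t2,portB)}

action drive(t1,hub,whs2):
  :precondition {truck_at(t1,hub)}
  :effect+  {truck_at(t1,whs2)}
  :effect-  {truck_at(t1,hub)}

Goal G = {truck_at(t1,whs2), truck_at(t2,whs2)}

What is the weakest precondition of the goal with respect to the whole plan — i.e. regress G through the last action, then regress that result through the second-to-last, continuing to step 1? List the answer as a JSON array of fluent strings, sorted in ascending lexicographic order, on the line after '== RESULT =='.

Regress step by step:
  through step 4 (drive(t1,hub,whs2)): drop {truck_at(t1,whs2)}, keep {truck_at(t2,whs2)}, require {truck_at(t1,hub)}
    → {truck_at(t1,hub), truck_at(t2,whs2)}
  through step 3 (drive(t2,portB,whs2)): drop {truck_at(t2,whs2)}, keep {truck_at(t1,hub)}, require {truck_at(t2,portB)}
    → {truck_at(t1,hub), truck_at(t2,portB)}
  through step 2 (drive(t2,portA,portB)): drop {truck_at(t2,portB)}, keep {truck_at(t1,hub)}, require {truck_at(t2,portA)}
    → {truck_at(t1,hub), truck_at(t2,portA)}
  through step 1 (drive(t2,whs2,portA)): drop {truck_at(t2,portA)}, keep {truck_at(t1,hub)}, require {truck_at(t2,whs2)}
    → {truck_at(t1,hub), truck_at(t2,whs2)}

== RESULT ==
["truck_at(t1,hub)", "truck_at(t2,whs2)"]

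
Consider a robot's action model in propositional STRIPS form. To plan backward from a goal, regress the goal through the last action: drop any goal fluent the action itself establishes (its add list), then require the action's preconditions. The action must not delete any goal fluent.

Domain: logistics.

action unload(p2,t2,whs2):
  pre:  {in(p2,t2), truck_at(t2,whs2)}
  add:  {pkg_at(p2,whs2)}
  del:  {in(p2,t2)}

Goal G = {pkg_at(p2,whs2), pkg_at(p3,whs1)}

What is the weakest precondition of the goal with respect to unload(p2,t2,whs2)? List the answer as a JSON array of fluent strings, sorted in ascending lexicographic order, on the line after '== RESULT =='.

Regress:
  G ∩ del = {}  (empty — regression defined)
  G \ add = {pkg_at(p2,whs2), pkg_at(p3,whs1)} \ {pkg_at(p2,whs2)} = {pkg_at(p3,whs1)}
  ∪ pre   = {pkg_at(p3,whs1)} ∪ {in(p2,t2), truck_at(t2,whs2)}
          = {in(p2,t2), pkg_at(p3,whs1), truck_at(t2,whs2)}

== RESULT ==
["in(p2,t2)", "pkg_at(p3,whs1)", "truck_at(t2,whs2)"]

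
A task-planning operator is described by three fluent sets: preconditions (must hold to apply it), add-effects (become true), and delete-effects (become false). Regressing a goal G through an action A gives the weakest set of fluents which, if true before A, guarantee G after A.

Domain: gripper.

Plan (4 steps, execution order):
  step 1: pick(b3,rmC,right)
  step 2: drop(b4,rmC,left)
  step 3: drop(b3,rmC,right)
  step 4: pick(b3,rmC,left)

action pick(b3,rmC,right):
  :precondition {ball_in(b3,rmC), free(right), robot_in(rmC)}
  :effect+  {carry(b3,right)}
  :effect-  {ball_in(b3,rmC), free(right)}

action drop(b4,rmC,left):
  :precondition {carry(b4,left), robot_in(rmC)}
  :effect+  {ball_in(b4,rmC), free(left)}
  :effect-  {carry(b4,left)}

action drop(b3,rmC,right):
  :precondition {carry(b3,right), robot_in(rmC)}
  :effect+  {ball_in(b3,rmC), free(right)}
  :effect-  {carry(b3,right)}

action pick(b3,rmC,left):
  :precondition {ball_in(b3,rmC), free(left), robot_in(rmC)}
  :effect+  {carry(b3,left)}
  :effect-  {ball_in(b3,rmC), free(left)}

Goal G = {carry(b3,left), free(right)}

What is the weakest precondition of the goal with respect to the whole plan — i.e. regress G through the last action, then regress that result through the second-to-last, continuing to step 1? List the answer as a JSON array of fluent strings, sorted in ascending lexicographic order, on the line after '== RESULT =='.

Regress step by step:
  through step 4 (pick(b3,rmC,left)): drop {carry(b3,left)}, keep {free(right)}, require {ball_in(b3,rmC), free(left), robot_in(rmC)}
    → {ball_in(b3,rmC), free(left), free(right), robot_in(rmC)}
  through step 3 (drop(b3,rmC,right)): drop {ball_in(b3,rmC), free(right)}, keep {free(left), robot_in(rmC)}, require {carry(b3,right), robot_in(rmC)}
    → {carry(b3,right), free(left), robot_in(rmC)}
  through step 2 (drop(b4,rmC,left)): drop {free(left)}, keep {carry(b3,right), robot_in(rmC)}, require {carry(b4,left), robot_in(rmC)}
    → {carry(b3,right), carry(b4,left), robot_in(rmC)}
  through step 1 (pick(b3,rmC,right)): drop {carry(b3,right)}, keep {carry(b4,left), robot_in(rmC)}, require {ball_in(b3,rmC), free(right), robot_in(rmC)}
    → {ball_in(b3,rmC), carry(b4,left), free(right), robot_in(rmC)}

== RESULT ==
["ball_in(b3,rmC)", "carry(b4,left)", "free(right)", "robot_in(rmC)"]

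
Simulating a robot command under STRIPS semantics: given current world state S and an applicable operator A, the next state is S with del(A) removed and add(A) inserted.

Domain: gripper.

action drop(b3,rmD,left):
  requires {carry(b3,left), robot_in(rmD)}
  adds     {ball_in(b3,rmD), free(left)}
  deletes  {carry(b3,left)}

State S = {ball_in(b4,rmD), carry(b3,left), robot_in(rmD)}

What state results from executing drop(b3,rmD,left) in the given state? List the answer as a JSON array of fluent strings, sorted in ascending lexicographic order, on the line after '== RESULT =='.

Compute (S \ del) ∪ add:
  pre ⊆ S: {carry(b3,left), robot_in(rmD)} ⊆ S  — applicable
  S \ del = {ball_in(b4,rmD), robot_in(rmD)}
  ∪ add   = {ball_in(b3,rmD), ball_in(b4,rmD), free(left), robot_in(rmD)}

== RESULT ==
["ball_in(b3,rmD)", "ball_in(b4,rmD)", "free(left)", "robot_in(rmD)"]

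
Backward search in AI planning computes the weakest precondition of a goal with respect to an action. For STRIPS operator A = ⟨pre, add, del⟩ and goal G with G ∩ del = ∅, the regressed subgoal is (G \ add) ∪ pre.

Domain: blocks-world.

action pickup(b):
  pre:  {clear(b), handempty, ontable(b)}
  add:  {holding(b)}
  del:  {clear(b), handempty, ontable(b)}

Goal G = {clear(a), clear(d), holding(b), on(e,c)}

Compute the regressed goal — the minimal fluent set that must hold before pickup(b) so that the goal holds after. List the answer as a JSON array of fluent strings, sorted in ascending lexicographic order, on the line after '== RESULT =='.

Compute (G \ add) ∪ pre:
  G ∩ del = {}  (empty — regression defined)
  G \ add = {clear(a), clear(d), holding(b), on(e,c)} \ {holding(b)} = {clear(a), clear(d), on(e,c)}
  ∪ pre   = {clear(a), clear(d), on(e,c)} ∪ {clear(b), handempty, ontable(b)}
          = {clear(a), clear(b), clear(d), handempty, on(e,c), ontable(b)}

== RESULT ==
["clear(a)", "clear(b)", "clear(d)", "handempty", "on(e,c)", "ontable(b)"]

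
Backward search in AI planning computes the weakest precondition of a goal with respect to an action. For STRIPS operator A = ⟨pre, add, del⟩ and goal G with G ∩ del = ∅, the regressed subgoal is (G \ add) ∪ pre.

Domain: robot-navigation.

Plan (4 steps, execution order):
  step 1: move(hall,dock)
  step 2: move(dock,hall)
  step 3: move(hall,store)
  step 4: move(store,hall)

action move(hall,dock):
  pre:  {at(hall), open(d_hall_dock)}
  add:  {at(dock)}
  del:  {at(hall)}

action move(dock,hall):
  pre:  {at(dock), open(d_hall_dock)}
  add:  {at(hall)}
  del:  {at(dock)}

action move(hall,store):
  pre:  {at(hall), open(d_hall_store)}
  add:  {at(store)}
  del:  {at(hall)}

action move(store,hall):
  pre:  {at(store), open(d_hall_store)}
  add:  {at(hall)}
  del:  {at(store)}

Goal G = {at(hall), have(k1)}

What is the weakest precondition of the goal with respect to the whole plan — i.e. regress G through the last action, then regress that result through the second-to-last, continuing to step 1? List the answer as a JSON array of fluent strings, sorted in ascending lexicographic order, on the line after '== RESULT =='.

Work backward from the goal:
  through step 4 (move(store,hall)): drop {at(hall)}, keep {have(k1)}, require {at(store), open(d_hall_store)}
    → {at(store), have(k1), open(d_hall_store)}
  through step 3 (move(hall,store)): drop {at(store)}, keep {have(k1), open(d_hall_store)}, require {at(hall), open(d_hall_store)}
    → {at(hall), have(k1), open(d_hall_store)}
  through step 2 (move(dock,hall)): drop {at(hall)}, keep {have(k1), open(d_hall_store)}, require {at(dock), open(d_hall_dock)}
    → {at(dock), have(k1), open(d_hall_dock), open(d_hall_store)}
  through step 1 (move(hall,dock)): drop {at(dock)}, keep {have(k1), open(d_hall_dock), open(d_hall_store)}, require {at(hall), open(d_hall_dock)}
    → {at(hall), have(k1), open(d_hall_dock), open(d_hall_store)}

== RESULT ==
["at(hall)", "have(k1)", "open(d_hall_dock)", "open(d_hall_store)"]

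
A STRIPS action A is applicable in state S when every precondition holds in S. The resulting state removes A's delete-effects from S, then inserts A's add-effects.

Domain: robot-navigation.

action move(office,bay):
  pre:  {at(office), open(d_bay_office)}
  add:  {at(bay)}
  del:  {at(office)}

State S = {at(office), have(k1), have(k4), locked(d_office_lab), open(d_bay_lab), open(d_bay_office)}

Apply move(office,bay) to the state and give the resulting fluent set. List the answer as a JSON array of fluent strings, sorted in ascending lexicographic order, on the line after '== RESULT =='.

Progress:
  pre ⊆ S: {at(office), open(d_bay_office)} ⊆ S  — applicable
  S \ del = {have(k1), have(k4), locked(d_office_lab), open(d_bay_lab), open(d_bay_office)}
  ∪ add   = {at(bay), have(k1), have(k4), locked(d_office_lab), open(d_bay_lab), open(d_bay_office)}

== RESULT ==
["at(bay)", "have(k1)", "have(k4)", "locked(d_office_lab)", "open(d_bay_lab)", "open(d_bay_office)"]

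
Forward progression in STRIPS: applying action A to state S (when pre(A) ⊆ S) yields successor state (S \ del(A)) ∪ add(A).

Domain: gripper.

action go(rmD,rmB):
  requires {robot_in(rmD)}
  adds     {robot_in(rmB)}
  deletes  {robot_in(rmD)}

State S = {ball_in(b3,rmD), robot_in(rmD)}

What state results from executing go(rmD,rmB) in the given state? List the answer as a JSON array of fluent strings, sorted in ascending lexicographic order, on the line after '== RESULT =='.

Progress:
  pre ⊆ S: {robot_in(rmD)} ⊆ S  — applicable
  S \ del = {ball_in(b3,rmD)}
  ∪ add   = {ball_in(b3,rmD), robot_in(rmB)}

== RESULT ==
["ball_in(b3,rmD)", "robot_in(rmB)"]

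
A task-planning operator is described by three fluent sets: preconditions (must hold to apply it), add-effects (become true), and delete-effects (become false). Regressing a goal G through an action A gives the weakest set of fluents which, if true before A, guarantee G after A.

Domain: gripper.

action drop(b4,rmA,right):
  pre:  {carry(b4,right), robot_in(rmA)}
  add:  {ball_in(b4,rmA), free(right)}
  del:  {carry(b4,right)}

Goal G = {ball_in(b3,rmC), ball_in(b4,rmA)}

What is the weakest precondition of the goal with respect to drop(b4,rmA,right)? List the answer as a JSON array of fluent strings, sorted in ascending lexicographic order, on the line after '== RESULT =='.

Compute (G \ add) ∪ pre:
  G ∩ del = {}  (empty — regression defined)
  G \ add = {ball_in(b3,rmC), ball_in(b4,rmA)} \ {ball_in(b4,rmA), free(right)} = {ball_in(b3,rmC)}
  ∪ pre   = {ball_in(b3,rmC)} ∪ {carry(b4,right), robot_in(rmA)}
          = {ball_in(b3,rmC), carry(b4,right), robot_in(rmA)}

== RESULT ==
["ball_in(b3,rmC)", "carry(b4,right)", "robot_in(rmA)"]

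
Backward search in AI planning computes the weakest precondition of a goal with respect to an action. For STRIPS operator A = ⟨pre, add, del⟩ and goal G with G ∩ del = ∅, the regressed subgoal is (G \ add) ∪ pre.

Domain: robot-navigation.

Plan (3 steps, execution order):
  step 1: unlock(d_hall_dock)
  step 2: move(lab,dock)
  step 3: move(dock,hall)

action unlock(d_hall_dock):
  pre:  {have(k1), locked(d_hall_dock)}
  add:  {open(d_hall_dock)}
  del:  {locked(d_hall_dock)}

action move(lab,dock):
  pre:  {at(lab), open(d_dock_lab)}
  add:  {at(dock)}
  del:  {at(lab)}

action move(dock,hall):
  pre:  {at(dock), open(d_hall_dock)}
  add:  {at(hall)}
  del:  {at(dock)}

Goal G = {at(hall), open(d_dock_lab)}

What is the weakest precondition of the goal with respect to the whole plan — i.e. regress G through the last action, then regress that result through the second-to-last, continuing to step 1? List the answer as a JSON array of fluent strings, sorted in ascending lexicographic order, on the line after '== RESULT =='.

Work backward from the goal:
  through step 3 (move(dock,hall)): drop {at(hall)}, keep {open(d_dock_lab)}, require {at(dock), open(d_hall_dock)}
    → {at(dock), open(d_dock_lab), open(d_hall_dock)}
  through step 2 (move(lab,dock)): drop {at(dock)}, keep {open(d_dock_lab), open(d_hall_dock)}, require {at(lab), open(d_dock_lab)}
    → {at(lab), open(d_dock_lab), open(d_hall_dock)}
  through step 1 (unlock(d_hall_dock)): drop {open(d_hall_dock)}, keep {at(lab), open(d_dock_lab)}, require {have(k1), locked(d_hall_dock)}
    → {at(lab), have(k1), locked(d_hall_dock), open(d_dock_lab)}

== RESULT ==
["at(lab)", "have(k1)", "locked(d_hall_dock)", "open(d_dock_lab)"]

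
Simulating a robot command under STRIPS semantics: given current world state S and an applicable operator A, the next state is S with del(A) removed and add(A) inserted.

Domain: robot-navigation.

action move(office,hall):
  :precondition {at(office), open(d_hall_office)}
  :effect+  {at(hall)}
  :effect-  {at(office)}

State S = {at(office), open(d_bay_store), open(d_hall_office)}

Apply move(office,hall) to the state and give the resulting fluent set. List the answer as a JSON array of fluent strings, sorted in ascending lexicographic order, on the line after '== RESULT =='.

Compute (S \ del) ∪ add:
  pre ⊆ S: {at(office), open(d_hall_office)} ⊆ S  — applicable
  S \ del = {open(d_bay_store), open(d_hall_office)}
  ∪ add   = {at(hall), open(d_bay_store), open(d_hall_office)}

== RESULT ==
["at(hall)", "open(d_bay_store)", "open(d_hall_office)"]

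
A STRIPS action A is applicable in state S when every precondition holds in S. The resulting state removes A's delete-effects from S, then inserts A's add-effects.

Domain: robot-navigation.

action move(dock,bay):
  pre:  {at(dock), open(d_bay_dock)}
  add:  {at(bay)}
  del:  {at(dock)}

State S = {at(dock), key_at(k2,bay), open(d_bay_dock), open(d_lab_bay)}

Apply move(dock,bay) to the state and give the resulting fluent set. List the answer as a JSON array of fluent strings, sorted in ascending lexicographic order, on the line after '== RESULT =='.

Progress:
  pre ⊆ S: {at(dock), open(d_bay_dock)} ⊆ S  — applicable
  S \ del = {key_at(k2,bay), open(d_bay_dock), open(d_lab_bay)}
  ∪ add   = {at(bay), key_at(k2,bay), open(d_bay_dock), open(d_lab_bay)}

== RESULT ==
["at(bay)", "key_at(k2,bay)", "open(d_bay_dock)", "open(d_lab_bay)"]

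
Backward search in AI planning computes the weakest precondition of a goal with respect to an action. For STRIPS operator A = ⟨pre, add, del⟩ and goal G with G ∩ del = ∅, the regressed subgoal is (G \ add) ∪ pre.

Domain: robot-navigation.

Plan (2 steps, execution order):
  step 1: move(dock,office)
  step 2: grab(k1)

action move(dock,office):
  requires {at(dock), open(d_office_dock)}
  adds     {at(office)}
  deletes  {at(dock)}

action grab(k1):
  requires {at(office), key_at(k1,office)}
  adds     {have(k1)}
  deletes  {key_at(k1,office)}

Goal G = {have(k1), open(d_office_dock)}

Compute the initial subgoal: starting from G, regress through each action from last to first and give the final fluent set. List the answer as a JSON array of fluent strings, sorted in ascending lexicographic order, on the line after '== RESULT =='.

Regress step by step:
  through step 2 (grab(k1)): drop {have(k1)}, keep {open(d_office_dock)}, require {at(office), key_at(k1,office)}
    → {at(office), key_at(k1,office), open(d_office_dock)}
  through step 1 (move(dock,office)): drop {at(office)}, keep {key_at(k1,office), open(d_office_dock)}, require {at(dock), open(d_office_dock)}
    → {at(dock), key_at(k1,office), open(d_office_dock)}

== RESULT ==
["at(dock)", "key_at(k1,office)", "open(d_office_dock)"]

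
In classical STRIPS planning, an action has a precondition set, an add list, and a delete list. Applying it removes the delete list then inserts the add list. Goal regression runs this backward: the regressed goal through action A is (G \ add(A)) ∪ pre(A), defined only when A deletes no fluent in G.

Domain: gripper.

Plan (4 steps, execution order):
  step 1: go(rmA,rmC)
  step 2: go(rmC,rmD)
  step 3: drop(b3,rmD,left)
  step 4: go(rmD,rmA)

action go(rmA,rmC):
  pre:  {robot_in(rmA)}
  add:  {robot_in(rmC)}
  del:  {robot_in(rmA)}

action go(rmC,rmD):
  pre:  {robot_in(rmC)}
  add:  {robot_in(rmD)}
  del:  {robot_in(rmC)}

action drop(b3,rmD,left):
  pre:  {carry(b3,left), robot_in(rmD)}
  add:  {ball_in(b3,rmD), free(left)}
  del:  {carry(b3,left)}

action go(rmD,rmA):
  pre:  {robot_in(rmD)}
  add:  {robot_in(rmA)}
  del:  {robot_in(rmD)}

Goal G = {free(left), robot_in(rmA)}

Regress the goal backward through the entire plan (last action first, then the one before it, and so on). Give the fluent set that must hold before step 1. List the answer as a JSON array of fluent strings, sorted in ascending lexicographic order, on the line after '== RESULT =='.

Work backward from the goal:
  through step 4 (go(rmD,rmA)): drop {robot_in(rmA)}, keep {free(left)}, require {robot_in(rmD)}
    → {free(left), robot_in(rmD)}
  through step 3 (drop(b3,rmD,left)): drop {free(left)}, keep {robot_in(rmD)}, require {carry(b3,left), robot_in(rmD)}
    → {carry(b3,left), robot_in(rmD)}
  through step 2 (go(rmC,rmD)): drop {robot_in(rmD)}, keep {carry(b3,left)}, require {robot_in(rmC)}
    → {carry(b3,left), robot_in(rmC)}
  through step 1 (go(rmA,rmC)): drop {robot_in(rmC)}, keep {carry(b3,left)}, require {robot_in(rmA)}
    → {carry(b3,left), robot_in(rmA)}

== RESULT ==
["carry(b3,left)", "robot_in(rmA)"]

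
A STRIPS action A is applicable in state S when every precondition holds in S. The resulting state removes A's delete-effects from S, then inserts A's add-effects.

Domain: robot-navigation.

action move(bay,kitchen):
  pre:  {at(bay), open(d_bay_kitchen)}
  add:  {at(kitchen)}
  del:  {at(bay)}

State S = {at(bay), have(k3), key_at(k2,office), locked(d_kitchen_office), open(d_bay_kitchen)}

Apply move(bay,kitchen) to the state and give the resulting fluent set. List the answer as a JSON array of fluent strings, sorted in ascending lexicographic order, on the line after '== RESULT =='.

Compute (S \ del) ∪ add:
  pre ⊆ S: {at(bay), open(d_bay_kitchen)} ⊆ S  — applicable
  S \ del = {have(k3), key_at(k2,office), locked(d_kitchen_office), open(d_bay_kitchen)}
  ∪ add   = {at(kitchen), have(k3), key_at(k2,office), locked(d_kitchen_office), open(d_bay_kitchen)}

== RESULT ==
["at(kitchen)", "have(k3)", "key_at(k2,office)", "locked(d_kitchen_office)", "open(d_bay_kitchen)"]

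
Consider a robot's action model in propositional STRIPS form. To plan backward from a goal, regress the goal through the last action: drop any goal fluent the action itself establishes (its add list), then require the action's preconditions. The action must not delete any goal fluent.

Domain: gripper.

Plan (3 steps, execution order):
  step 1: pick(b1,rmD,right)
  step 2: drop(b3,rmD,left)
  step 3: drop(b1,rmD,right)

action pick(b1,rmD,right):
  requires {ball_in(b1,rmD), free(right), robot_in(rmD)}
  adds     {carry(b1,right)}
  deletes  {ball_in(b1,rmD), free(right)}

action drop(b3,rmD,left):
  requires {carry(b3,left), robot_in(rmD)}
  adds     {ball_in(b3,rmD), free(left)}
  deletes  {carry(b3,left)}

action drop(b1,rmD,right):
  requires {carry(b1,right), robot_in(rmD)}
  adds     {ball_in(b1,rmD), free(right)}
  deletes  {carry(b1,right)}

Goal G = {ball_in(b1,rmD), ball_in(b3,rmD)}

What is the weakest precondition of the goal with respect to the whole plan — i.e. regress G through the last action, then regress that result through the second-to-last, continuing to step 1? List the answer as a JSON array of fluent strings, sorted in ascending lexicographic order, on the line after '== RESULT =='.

Regress step by step:
  through step 3 (drop(b1,rmD,right)): drop {ball_in(b1,rmD)}, keep {ball_in(b3,rmD)}, require {carry(b1,right), robot_in(rmD)}
    → {ball_in(b3,rmD), carry(b1,right), robot_in(rmD)}
  through step 2 (drop(b3,rmD,left)): drop {ball_in(b3,rmD)}, keep {carry(b1,right), robot_in(rmD)}, require {carry(b3,left), robot_in(rmD)}
    → {carry(b1,right), carry(b3,left), robot_in(rmD)}
  through step 1 (pick(b1,rmD,right)): drop {carry(b1,right)}, keep {carry(b3,left), robot_in(rmD)}, require {ball_in(b1,rmD), free(right), robot_in(rmD)}
    → {ball_in(b1,rmD), carry(b3,left), free(right), robot_in(rmD)}

== RESULT ==
["ball_in(b1,rmD)", "carry(b3,left)", "free(right)", "robot_in(rmD)"]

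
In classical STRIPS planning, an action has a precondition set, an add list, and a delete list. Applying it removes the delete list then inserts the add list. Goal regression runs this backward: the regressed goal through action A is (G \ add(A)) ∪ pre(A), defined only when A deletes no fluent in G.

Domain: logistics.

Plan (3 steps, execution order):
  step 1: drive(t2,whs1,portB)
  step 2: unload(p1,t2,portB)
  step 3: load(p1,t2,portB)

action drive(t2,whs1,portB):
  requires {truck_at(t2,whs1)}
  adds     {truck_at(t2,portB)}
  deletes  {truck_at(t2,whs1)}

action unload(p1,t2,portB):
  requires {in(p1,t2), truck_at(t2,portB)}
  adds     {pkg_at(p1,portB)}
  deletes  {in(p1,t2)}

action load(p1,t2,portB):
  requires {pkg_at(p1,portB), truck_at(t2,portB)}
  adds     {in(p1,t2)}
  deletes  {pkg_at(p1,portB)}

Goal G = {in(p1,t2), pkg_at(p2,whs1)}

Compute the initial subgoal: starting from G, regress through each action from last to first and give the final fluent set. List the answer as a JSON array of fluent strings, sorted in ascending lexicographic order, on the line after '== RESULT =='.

Work backward from the goal:
  through step 3 (load(p1,t2,portB)): drop {in(p1,t2)}, keep {pkg_at(p2,whs1)}, require {pkg_at(p1,portB), truck_at(t2,portB)}
    → {pkg_at(p1,portB), pkg_at(p2,whs1), truck_at(t2,portB)}
  through step 2 (unload(p1,t2,portB)): drop {pkg_at(p1,portB)}, keep {pkg_at(p2,whs1), truck_at(t2,portB)}, require {in(p1,t2), truck_at(t2,portB)}
    → {in(p1,t2), pkg_at(p2,whs1), truck_at(t2,portB)}
  through step 1 (drive(t2,whs1,portB)): drop {truck_at(t2,portB)}, keep {in(p1,t2), pkg_at(p2,whs1)}, require {truck_at(t2,whs1)}
    → {in(p1,t2), pkg_at(p2,whs1), truck_at(t2,whs1)}

== RESULT ==
["in(p1,t2)", "pkg_at(p2,whs1)", "truck_at(t2,whs1)"]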